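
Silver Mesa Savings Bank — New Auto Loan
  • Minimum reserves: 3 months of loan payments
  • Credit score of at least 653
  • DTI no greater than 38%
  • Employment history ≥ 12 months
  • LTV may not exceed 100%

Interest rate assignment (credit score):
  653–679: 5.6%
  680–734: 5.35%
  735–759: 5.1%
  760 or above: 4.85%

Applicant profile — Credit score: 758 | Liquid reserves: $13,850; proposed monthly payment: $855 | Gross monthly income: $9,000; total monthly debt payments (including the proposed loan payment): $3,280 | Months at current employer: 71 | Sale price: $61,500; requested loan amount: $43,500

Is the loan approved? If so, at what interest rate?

Approved at 5.1%

Credit score 758 ≥ 653 (meets minimum)
Employment 71 ≥ 12 months
Reserves = 13,850/855 = 16.2 months ≥ 3
LTV: 43,500 ÷ 61,500 = 70.7%, within 100% cap
DTI = 3,280/9,000 = 36.4% ≤ 38%
All requirements met. Score 758 falls in the 735–759 tier → 5.1%.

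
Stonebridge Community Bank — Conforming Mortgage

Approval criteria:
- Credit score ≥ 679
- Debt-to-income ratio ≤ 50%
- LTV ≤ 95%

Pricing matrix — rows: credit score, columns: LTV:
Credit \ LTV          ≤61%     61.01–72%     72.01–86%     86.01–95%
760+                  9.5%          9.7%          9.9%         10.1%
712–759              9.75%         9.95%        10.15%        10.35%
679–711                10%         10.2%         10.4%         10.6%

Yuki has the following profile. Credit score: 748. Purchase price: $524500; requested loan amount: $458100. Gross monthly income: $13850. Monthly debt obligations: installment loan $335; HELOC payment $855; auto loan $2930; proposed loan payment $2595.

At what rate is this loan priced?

Credit score 748 ≥ 679; Total monthly debts = (335 + 855 + 2,930 + 2,595) = 6,715. DTI = 6,715/13,850 = 48.5% ≤ 50%
LTV: 458,100 ÷ 524,500 = 87.3%, within 95% cap
Score 748 is in the 712–759 band; LTV 87.3% is in the 86.01–95% band → 10.35%.

10.35%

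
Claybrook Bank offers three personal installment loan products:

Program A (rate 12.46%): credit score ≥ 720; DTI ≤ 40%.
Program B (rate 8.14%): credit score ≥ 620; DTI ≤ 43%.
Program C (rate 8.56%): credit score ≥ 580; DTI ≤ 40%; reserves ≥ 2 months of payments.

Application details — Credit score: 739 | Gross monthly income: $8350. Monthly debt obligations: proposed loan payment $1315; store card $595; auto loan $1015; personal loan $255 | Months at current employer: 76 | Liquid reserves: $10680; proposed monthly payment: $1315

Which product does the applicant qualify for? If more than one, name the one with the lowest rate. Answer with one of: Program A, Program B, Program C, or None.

Program B

Total debts = (1,315 + 595 + 1,015 + 255) = 3,180; DTI = 3,180/8,350 = 38.1%.
Reserves = 10,680/1,315 = 8.1 months.
Program A: score 739 ≥ 720; DTI 38.1% ≤ 40% → qualifies.
Program B: score 739 ≥ 620; DTI 38.1% ≤ 43% → qualifies.
Program C: score 739 ≥ 580; DTI 38.1% ≤ 40%; reserves 8.1 ≥ 2 mo → qualifies.
Qualifying: Program A, Program B, Program C. Lowest rate is 8.14% → Program B.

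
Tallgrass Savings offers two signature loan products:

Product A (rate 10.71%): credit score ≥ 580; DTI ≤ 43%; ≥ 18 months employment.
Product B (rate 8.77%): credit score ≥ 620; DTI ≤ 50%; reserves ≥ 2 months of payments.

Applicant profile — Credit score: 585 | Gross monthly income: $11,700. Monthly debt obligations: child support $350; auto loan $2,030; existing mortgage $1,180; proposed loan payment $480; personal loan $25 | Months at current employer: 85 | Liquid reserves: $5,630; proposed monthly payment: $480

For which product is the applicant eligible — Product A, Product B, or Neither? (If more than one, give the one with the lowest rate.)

Product A

Total debts = (350 + 2,030 + 1,180 + 480 + 25) = 4,065; DTI = 4,065/11,700 = 34.7%.
Reserves = 5,630/480 = 11.7 months.
Product A: score 585 ≥ 580; DTI 34.7% ≤ 43%; employment 85 ≥ 18 mo → qualifies.
Product B: score 585 < 620; DTI 34.7% ≤ 50%; reserves 11.7 ≥ 2 mo → does not qualify.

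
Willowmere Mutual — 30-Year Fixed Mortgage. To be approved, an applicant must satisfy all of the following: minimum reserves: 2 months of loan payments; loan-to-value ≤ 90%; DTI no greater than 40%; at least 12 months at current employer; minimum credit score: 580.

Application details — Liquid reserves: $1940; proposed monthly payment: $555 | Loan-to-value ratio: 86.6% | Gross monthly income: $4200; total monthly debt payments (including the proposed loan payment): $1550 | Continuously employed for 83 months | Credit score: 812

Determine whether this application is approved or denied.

Approved

Reserves = 1,940/555 = 3.5 months ≥ 2
LTV 86.6% ≤ 90%
DTI: 1,550 ÷ 4,200 = 36.9%, within the 40% cap
Employment 83 ≥ 12 months
Credit score 812 ≥ 580 (meets)
All criteria satisfied.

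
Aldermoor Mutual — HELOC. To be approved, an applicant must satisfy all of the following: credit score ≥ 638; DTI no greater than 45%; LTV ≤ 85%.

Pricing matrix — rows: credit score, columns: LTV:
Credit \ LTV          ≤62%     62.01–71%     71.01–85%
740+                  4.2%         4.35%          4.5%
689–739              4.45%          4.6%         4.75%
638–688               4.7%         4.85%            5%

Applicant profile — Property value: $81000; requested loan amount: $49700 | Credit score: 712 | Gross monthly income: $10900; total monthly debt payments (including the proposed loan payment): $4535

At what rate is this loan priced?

4.45%

Credit score 712 ≥ 638; DTI: 4,535 ÷ 10,900 = 41.6%, within the 45% cap
LTV: 49,700 ÷ 81,000 = 61.4%, within 85% cap
Credit 712 → row 689–739; LTV 61.4% → column ≤62%. Grid cell → 4.45%.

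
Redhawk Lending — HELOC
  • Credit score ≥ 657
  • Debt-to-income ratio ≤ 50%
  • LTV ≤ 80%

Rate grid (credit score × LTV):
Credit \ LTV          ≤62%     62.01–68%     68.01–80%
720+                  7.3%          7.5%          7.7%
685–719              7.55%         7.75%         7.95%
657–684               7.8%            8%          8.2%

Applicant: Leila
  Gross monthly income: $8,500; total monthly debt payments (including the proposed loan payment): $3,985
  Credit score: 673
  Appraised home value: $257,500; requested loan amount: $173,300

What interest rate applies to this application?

8%

Credit score 673 ≥ 657; Debt-to-income = 3,985/8,500 = 46.9% — meets 50% limit
LTV = 173,300/257,500 = 67.3% ≤ 80%
Credit 673 → row 657–684; LTV 67.3% → column 62.01–68%. Grid cell → 8%.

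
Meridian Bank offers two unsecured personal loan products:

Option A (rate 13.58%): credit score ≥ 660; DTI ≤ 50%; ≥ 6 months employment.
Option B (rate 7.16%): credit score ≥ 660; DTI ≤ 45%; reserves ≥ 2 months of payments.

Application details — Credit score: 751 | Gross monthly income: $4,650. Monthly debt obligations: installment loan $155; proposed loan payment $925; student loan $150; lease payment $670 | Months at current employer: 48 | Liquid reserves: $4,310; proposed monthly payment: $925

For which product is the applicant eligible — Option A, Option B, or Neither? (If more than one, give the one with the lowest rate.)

Total debts = (155 + 925 + 150 + 670) = 1,900; DTI = 1,900/4,650 = 40.9%.
Reserves = 4,310/925 = 4.7 months.
Option A: score 751 ≥ 660; DTI 40.9% ≤ 50%; employment 48 ≥ 6 mo → qualifies.
Option B: score 751 ≥ 660; DTI 40.9% ≤ 45%; reserves 4.7 ≥ 2 mo → qualifies.
Qualifying: Option A, Option B. Lowest rate is 7.16% → Option B.

Option B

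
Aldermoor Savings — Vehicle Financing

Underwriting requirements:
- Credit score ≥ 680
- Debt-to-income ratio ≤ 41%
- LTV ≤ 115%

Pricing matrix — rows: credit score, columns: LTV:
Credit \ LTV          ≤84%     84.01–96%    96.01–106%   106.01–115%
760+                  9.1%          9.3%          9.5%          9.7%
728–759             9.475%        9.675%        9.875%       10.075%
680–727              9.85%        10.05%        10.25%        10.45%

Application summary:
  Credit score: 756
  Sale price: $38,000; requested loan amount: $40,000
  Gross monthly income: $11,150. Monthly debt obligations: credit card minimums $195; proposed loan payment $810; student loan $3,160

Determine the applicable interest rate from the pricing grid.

9.875%

Credit score 756 ≥ 680; Total monthly debts = (195 + 810 + 3,160) = 4,165. Debt-to-income = 4,165/11,150 = 37.4% — meets 41% limit
LTV: 40,000 ÷ 38,000 = 105.3%, within 115% cap
Row: 756 falls in 728–759. Column: 105.3% falls in 96.01–106%. Rate = 9.875%.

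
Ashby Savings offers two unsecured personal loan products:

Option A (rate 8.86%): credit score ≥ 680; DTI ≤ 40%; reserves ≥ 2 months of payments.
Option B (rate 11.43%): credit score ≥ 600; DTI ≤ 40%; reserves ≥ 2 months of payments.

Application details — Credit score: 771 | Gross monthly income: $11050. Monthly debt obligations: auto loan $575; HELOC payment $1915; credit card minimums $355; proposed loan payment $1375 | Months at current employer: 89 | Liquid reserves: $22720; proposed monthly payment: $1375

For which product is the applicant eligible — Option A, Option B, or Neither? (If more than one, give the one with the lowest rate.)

Total debts = (575 + 1,915 + 355 + 1,375) = 4,220; DTI = 4,220/11,050 = 38.2%.
Reserves = 22,720/1,375 = 16.5 months.
Option A: score 771 ≥ 680; DTI 38.2% ≤ 40%; reserves 16.5 ≥ 2 mo → qualifies.
Option B: score 771 ≥ 600; DTI 38.2% ≤ 40%; reserves 16.5 ≥ 2 mo → qualifies.
Qualifying: Option A, Option B. Lowest rate is 8.86% → Option A.

Option A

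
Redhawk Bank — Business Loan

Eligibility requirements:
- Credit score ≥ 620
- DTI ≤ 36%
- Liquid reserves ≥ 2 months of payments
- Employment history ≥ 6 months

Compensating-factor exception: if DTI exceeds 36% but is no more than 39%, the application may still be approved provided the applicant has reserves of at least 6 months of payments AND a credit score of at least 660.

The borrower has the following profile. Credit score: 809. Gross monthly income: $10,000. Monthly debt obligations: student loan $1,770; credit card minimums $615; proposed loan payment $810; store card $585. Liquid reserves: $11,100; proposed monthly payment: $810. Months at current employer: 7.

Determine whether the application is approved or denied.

Approved

Credit score 809 ≥ 620 (meets base)
Total debts = (1,770 + 615 + 810 + 585) = 3,780. DTI: 3,780 ÷ 10,000 = 37.8%, over the 36% base limit.
Reserves = 11,100/810 = 13.7 months ≥ 2
Employment 7 ≥ 6 months
37.8% falls in the override range (36%–39%), so the compensating-factor test applies.
Override check — reserves: 13.7 mo (ok); score: 809 (ok).
Both override conditions satisfied; DTI exception granted.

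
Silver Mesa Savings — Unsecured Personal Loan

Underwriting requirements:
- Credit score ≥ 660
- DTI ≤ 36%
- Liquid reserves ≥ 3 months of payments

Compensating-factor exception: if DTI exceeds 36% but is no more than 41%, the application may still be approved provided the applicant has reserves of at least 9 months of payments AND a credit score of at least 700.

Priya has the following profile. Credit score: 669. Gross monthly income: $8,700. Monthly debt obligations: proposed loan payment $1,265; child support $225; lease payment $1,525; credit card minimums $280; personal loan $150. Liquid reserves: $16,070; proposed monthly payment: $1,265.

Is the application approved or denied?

Denied

Credit score 669 ≥ 660 (meets base)
Total debts = (1,265 + 225 + 1,525 + 280 + 150) = 3,445. DTI: 3,445 ÷ 8,700 = 39.6%, over the 36% base limit.
Reserves: 16,070 ÷ 1,265 = 12.7 months (meets 3-month minimum)
39.6% falls in the override range (36%–41%), so the compensating-factor test applies.
Override check — reserves: 12.7 mo (ok); score: 669 (below 700).
Compensating-factor requirement not fully met.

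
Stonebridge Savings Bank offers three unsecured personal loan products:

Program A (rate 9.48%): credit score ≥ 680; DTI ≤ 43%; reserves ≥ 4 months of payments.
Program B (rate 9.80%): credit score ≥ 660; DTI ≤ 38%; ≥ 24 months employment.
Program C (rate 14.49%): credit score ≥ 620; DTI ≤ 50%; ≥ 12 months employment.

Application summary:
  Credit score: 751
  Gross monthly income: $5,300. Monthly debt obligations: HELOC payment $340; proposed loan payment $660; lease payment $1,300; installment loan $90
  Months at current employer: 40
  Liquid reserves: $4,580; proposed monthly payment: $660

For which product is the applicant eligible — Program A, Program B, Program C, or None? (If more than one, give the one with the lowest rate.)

Total debts = (340 + 660 + 1,300 + 90) = 2,390; DTI = 2,390/5,300 = 45.1%.
Reserves = 4,580/660 = 6.9 months.
Program A: score 751 ≥ 680; DTI 45.1% > 43%; reserves 6.9 ≥ 4 mo → does not qualify.
Program B: score 751 ≥ 660; DTI 45.1% > 38%; employment 40 ≥ 24 mo → does not qualify.
Program C: score 751 ≥ 620; DTI 45.1% ≤ 50%; employment 40 ≥ 12 mo → qualifies.

Program C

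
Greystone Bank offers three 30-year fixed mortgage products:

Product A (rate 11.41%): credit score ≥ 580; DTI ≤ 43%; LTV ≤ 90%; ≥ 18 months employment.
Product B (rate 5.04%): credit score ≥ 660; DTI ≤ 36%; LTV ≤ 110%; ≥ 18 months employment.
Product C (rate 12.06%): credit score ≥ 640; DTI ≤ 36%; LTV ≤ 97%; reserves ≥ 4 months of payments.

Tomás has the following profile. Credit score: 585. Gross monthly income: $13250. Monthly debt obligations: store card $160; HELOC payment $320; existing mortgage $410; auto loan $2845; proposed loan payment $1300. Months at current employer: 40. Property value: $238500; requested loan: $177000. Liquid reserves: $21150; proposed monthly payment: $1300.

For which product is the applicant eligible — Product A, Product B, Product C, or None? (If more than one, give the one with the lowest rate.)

Product A

Total debts = (160 + 320 + 410 + 2,845 + 1,300) = 5,035; DTI = 5,035/13,250 = 38%.
LTV = 177,000/238,500 = 74.2%.
Reserves = 21,150/1,300 = 16.3 months.
Product A: score 585 ≥ 580; DTI 38% ≤ 43%; LTV 74.2% ≤ 90%; employment 40 ≥ 18 mo → qualifies.
Product B: score 585 < 660; DTI 38% > 36%; LTV 74.2% ≤ 110%; employment 40 ≥ 18 mo → does not qualify.
Product C: score 585 < 640; DTI 38% > 36%; LTV 74.2% ≤ 97%; reserves 16.3 ≥ 4 mo → does not qualify.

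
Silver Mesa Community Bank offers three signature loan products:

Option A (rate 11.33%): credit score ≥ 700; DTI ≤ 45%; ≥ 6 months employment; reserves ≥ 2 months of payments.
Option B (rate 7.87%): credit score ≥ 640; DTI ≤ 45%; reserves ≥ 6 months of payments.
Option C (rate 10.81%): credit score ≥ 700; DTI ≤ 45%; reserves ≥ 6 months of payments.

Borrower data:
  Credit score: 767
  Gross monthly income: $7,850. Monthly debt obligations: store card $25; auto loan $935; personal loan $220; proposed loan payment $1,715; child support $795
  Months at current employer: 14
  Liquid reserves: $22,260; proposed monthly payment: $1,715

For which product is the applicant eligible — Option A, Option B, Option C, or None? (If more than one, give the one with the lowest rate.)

Total debts = (25 + 935 + 220 + 1,715 + 795) = 3,690; DTI = 3,690/7,850 = 47%.
Reserves = 22,260/1,715 = 13.0 months.
Option A: score 767 ≥ 700; DTI 47% > 45%; employment 14 ≥ 6 mo; reserves 13.0 ≥ 2 mo → does not qualify.
Option B: score 767 ≥ 640; DTI 47% > 45%; reserves 13.0 ≥ 6 mo → does not qualify.
Option C: score 767 ≥ 700; DTI 47% > 45%; reserves 13.0 ≥ 6 mo → does not qualify.

None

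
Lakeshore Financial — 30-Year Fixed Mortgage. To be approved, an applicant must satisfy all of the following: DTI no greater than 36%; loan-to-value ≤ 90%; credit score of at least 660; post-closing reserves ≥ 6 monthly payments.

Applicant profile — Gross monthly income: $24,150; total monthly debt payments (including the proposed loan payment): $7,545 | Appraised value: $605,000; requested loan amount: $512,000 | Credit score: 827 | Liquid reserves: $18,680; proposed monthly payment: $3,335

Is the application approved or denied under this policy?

DTI = 7,545/24,150 = 31.2% ≤ 36%
Loan-to-value = 512,000/605,000 = 84.6% — pass (90% max)
Credit score 827 ≥ 660 (meets)
Reserves: 18,680 ÷ 3,335 = 5.6 months (below 6-month minimum)
Fails on reserves.

Denied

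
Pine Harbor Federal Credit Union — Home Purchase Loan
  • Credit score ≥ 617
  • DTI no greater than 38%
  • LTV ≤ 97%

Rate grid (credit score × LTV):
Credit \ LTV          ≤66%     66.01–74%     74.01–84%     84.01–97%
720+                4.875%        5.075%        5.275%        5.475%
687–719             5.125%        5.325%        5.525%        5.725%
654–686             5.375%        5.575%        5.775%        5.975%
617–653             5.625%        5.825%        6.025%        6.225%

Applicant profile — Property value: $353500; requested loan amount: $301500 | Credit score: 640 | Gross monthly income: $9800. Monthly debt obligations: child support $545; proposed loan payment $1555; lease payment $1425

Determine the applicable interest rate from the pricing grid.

Credit score 640 ≥ 617; Total monthly debts = (545 + 1,555 + 1,425) = 3,525. Debt-to-income = 3,525/9,800 = 36% — meets 38% limit
LTV: 301,500 ÷ 353,500 = 85.3%, within 97% cap
Score 640 is in the 617–653 band; LTV 85.3% is in the 84.01–97% band → 6.225%.

6.225%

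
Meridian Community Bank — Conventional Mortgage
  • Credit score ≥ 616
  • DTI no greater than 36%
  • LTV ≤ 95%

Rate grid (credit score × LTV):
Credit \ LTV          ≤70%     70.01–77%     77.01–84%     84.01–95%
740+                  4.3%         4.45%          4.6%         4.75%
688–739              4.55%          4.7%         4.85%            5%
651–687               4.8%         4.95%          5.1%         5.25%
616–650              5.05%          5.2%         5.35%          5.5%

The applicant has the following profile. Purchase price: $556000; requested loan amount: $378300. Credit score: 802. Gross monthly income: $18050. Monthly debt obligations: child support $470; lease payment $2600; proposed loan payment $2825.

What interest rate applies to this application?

4.3%

Credit score 802 ≥ 616; Total monthly debts = (470 + 2,600 + 2,825) = 5,895. DTI: 5,895 ÷ 18,050 = 32.7%, within the 36% cap
Loan-to-value = 378,300/556,000 = 68% — pass (95% max)
Credit 802 → row 740+; LTV 68% → column ≤70%. Grid cell → 4.3%.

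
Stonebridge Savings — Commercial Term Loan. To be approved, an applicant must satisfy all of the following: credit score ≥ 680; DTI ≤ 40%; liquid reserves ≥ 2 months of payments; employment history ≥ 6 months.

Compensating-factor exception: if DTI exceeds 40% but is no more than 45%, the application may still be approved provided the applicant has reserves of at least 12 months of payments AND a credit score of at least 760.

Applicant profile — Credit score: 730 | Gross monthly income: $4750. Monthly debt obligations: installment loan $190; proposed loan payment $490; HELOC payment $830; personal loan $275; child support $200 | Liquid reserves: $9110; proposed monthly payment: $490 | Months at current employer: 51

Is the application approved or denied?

Denied

Credit score 730 ≥ 680 (meets base)
Total debts = (190 + 490 + 830 + 275 + 200) = 1,985. DTI = 1,985/4,750 = 41.8% > 40% — standard DTI limit exceeded.
Reserves = 9,110/490 = 18.6 months ≥ 2
Employment 51 ≥ 6 months
DTI 41.8% is within the 40%–45% exception band; checking compensating factors.
Reserves 18.6 ≥ 12 months; credit score 730 < 760.
Override conditions not both satisfied; exception does not apply.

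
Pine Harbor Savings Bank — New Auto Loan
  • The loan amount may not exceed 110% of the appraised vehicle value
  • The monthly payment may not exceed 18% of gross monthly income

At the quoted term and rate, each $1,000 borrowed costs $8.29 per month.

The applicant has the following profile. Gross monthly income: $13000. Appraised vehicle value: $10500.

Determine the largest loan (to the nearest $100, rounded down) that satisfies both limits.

Payment cap: 18% × $13,000 = $2,340/month.
At $8.29 per $1,000, that supports 2,340/8.29 × 1,000 ≈ $282,267 → $282,200.
LTV cap: 110% × $10,500 = $11,550 → $11,500.
Binding constraint: loan-to-value.

$11,500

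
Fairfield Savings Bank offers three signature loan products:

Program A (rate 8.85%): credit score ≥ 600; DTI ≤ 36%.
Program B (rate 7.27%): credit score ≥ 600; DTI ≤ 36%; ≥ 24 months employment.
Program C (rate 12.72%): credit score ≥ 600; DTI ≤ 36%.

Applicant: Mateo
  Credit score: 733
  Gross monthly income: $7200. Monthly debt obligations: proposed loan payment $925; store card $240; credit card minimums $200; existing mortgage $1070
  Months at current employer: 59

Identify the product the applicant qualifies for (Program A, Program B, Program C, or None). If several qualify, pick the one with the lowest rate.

Total debts = (925 + 240 + 200 + 1,070) = 2,435; DTI = 2,435/7,200 = 33.8%.
Program A: score 733 ≥ 600; DTI 33.8% ≤ 36% → qualifies.
Program B: score 733 ≥ 600; DTI 33.8% ≤ 36%; employment 59 ≥ 24 mo → qualifies.
Program C: score 733 ≥ 600; DTI 33.8% ≤ 36% → qualifies.
Qualifying: Program A, Program B, Program C. Lowest rate is 7.27% → Program B.

Program B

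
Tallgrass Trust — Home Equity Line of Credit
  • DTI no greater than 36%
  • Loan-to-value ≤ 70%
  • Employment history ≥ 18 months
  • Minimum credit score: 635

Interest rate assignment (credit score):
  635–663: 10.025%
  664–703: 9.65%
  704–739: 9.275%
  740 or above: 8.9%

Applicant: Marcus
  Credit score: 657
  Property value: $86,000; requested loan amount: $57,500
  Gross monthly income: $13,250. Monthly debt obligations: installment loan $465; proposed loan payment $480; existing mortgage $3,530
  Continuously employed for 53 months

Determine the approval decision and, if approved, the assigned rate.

Approved at 10.025%

Credit score 657 ≥ 635 (meets minimum)
Total monthly debts = (465 + 480 + 3,530) = 4,475. Debt-to-income = 4,475/13,250 = 33.8% — meets 36% limit
LTV: 57,500 ÷ 86,000 = 66.9%, within 70% cap
Employment 53 ≥ 18 months
All requirements met. Score 657 falls in the 635–663 tier → 10.025%.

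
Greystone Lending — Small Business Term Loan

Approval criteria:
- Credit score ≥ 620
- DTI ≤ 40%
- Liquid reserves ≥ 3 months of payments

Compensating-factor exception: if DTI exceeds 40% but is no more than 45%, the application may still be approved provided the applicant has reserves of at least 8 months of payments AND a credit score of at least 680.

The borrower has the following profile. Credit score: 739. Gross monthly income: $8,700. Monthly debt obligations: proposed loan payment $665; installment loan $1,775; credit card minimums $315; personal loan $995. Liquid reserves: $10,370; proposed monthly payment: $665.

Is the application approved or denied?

Approved

Credit score 739 ≥ 620 (meets base)
Total debts = (665 + 1,775 + 315 + 995) = 3,750. DTI = 3,750/8,700 = 43.1% > 40% — standard DTI limit exceeded.
Reserves: 10,370 ÷ 665 = 15.6 months (meets 3-month minimum)
DTI 43.1% is within the 40%–45% exception band; checking compensating factors.
Override check — reserves: 15.6 mo (ok); score: 739 (ok).
Both compensating conditions met → exception applies.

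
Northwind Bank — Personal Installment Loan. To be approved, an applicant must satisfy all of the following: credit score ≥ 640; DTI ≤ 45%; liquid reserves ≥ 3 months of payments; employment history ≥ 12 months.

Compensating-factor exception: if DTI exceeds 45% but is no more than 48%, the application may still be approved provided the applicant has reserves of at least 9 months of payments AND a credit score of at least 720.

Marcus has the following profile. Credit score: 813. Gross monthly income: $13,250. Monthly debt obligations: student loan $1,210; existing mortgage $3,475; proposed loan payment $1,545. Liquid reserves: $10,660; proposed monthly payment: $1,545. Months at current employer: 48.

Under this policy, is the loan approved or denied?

Denied

Credit score 813 ≥ 640 (meets base)
Total debts = (1,210 + 3,475 + 1,545) = 6,230. DTI = 6,230/13,250 = 47% > 45% — standard DTI limit exceeded.
Reserves = 10,660/1,545 = 6.9 months ≥ 3
Employment 48 ≥ 12 months
DTI 47% is within the 45%–48% exception band; checking compensating factors.
Reserves 6.9 < 9 months; credit score 813 ≥ 720.
Override conditions not both satisfied; exception does not apply.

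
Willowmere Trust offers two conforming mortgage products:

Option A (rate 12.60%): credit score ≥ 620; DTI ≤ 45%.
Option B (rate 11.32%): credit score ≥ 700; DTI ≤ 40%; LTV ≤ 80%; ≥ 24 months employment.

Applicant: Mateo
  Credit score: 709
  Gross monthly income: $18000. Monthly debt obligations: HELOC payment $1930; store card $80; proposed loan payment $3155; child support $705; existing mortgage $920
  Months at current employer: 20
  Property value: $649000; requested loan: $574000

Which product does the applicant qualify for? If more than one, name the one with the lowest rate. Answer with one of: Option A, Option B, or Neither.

Total debts = (1,930 + 80 + 3,155 + 705 + 920) = 6,790; DTI = 6,790/18,000 = 37.7%.
LTV = 574,000/649,000 = 88.4%.
Option A: score 709 ≥ 620; DTI 37.7% ≤ 45% → qualifies.
Option B: score 709 ≥ 700; DTI 37.7% ≤ 40%; LTV 88.4% > 80%; employment 20 < 24 mo → does not qualify.

Option A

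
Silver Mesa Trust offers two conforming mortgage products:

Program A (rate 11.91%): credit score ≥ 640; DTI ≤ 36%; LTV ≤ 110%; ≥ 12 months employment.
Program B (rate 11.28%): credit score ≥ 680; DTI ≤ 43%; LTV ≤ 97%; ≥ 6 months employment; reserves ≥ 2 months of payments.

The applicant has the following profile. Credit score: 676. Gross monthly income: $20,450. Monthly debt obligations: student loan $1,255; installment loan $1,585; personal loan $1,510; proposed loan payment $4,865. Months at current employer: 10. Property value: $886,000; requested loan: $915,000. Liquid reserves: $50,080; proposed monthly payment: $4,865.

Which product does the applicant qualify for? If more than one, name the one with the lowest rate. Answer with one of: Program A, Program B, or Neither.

Neither

Total debts = (1,255 + 1,585 + 1,510 + 4,865) = 9,215; DTI = 9,215/20,450 = 45.1%.
LTV = 915,000/886,000 = 103.3%.
Reserves = 50,080/4,865 = 10.3 months.
Program A: score 676 ≥ 640; DTI 45.1% > 36%; LTV 103.3% ≤ 110%; employment 10 < 12 mo → does not qualify.
Program B: score 676 < 680; DTI 45.1% > 43%; LTV 103.3% > 97%; employment 10 ≥ 6 mo; reserves 10.3 ≥ 2 mo → does not qualify.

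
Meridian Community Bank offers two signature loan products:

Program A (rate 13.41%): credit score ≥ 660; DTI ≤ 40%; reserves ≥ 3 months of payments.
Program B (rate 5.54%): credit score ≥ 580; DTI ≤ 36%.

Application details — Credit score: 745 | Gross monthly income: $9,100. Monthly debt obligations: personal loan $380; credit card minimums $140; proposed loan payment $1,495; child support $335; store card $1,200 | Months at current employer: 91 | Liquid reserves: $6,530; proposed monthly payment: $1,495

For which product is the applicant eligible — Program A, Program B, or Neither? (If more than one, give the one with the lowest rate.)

Total debts = (380 + 140 + 1,495 + 335 + 1,200) = 3,550; DTI = 3,550/9,100 = 39%.
Reserves = 6,530/1,495 = 4.4 months.
Program A: score 745 ≥ 660; DTI 39% ≤ 40%; reserves 4.4 ≥ 3 mo → qualifies.
Program B: score 745 ≥ 580; DTI 39% > 36% → does not qualify.

Program A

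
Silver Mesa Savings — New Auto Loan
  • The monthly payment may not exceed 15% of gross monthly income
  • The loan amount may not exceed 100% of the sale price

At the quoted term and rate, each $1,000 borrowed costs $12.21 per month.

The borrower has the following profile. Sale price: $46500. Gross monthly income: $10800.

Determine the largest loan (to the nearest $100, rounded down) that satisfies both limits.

$46,500

Payment cap: 15% × $10,800 = $1,620/month.
At $12.21 per $1,000, that supports 1,620/12.21 × 1,000 ≈ $132,678 → $132,600.
LTV cap: 100% × $46,500 = $46,500 → $46,500.
Binding constraint: loan-to-value.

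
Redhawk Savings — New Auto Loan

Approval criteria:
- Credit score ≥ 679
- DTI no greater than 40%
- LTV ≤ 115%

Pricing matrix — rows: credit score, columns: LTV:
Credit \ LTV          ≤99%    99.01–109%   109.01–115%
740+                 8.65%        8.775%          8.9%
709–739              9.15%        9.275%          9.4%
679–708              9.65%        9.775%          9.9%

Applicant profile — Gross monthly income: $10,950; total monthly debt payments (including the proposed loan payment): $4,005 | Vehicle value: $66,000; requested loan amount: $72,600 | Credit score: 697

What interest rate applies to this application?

9.9%

Credit score 697 ≥ 679; Debt-to-income = 4,005/10,950 = 36.6% — meets 40% limit
LTV: 72,600 ÷ 66,000 = 110%, within 115% cap
Score 697 is in the 679–708 band; LTV 110% is in the 109.01–115% band → 9.9%.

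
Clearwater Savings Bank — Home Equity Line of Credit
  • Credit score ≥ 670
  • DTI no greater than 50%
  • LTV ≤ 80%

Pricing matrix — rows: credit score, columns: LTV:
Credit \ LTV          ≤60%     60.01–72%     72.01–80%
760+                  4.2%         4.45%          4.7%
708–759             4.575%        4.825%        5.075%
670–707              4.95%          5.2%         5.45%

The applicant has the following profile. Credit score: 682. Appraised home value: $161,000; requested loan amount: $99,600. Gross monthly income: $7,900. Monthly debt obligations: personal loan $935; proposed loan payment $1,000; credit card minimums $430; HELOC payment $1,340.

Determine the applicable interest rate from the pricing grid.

5.2%

Credit score 682 ≥ 670; Total monthly debts = (935 + 1,000 + 430 + 1,340) = 3,705. DTI: 3,705 ÷ 7,900 = 46.9%, within the 50% cap
LTV: 99,600 ÷ 161,000 = 61.9%, within 80% cap
Credit 682 → row 670–707; LTV 61.9% → column 60.01–72%. Grid cell → 5.2%.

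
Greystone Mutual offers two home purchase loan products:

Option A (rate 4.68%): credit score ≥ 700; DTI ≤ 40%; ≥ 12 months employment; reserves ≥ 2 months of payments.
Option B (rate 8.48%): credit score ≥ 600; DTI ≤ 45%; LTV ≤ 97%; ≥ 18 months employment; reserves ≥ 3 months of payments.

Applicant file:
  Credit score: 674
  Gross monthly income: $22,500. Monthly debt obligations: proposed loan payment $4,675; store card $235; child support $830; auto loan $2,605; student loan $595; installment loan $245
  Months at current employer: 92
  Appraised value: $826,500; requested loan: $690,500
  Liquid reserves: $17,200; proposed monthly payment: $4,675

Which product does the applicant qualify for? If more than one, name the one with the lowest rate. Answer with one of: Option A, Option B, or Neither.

Option B

Total debts = (4,675 + 235 + 830 + 2,605 + 595 + 245) = 9,185; DTI = 9,185/22,500 = 40.8%.
LTV = 690,500/826,500 = 83.5%.
Reserves = 17,200/4,675 = 3.7 months.
Option A: score 674 < 700; DTI 40.8% > 40%; employment 92 ≥ 12 mo; reserves 3.7 ≥ 2 mo → does not qualify.
Option B: score 674 ≥ 600; DTI 40.8% ≤ 45%; LTV 83.5% ≤ 97%; employment 92 ≥ 18 mo; reserves 3.7 ≥ 3 mo → qualifies.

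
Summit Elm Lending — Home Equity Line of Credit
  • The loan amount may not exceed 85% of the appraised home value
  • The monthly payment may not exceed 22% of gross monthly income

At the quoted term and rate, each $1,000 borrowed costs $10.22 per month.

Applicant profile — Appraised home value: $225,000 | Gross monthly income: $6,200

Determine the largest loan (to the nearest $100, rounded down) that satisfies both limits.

$133,400

Payment cap: 22% × $6,200 = $1,364/month.
At $10.22 per $1,000, that supports 1,364/10.22 × 1,000 ≈ $133,463 → $133,400.
LTV cap: 85% × $225,000 = $191,250 → $191,200.
Binding constraint: payment-to-income.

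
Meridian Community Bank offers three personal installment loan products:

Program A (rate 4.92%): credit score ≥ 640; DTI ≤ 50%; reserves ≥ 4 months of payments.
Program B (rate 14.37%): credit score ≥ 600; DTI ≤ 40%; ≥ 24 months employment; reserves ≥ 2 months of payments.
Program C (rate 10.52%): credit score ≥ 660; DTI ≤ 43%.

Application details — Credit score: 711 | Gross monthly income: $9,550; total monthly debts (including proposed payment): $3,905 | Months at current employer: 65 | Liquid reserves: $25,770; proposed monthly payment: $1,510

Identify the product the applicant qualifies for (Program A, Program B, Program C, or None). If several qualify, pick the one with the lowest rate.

DTI = 3,905/9,550 = 40.9%.
Reserves = 25,770/1,510 = 17.1 months.
Program A: score 711 ≥ 640; DTI 40.9% ≤ 50%; reserves 17.1 ≥ 4 mo → qualifies.
Program B: score 711 ≥ 600; DTI 40.9% > 40%; employment 65 ≥ 24 mo; reserves 17.1 ≥ 2 mo → does not qualify.
Program C: score 711 ≥ 660; DTI 40.9% ≤ 43% → qualifies.
Qualifying: Program A, Program C. Lowest rate is 4.92% → Program A.

Program A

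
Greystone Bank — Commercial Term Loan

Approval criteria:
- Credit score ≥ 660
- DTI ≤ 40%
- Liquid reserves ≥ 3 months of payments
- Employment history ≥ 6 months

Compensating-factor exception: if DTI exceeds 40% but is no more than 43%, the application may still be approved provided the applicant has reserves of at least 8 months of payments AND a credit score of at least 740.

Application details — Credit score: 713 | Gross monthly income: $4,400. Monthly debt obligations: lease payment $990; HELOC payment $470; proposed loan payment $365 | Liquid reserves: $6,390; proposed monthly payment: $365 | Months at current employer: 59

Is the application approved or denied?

Denied

Credit score 713 ≥ 660 (meets base)
Total debts = (990 + 470 + 365) = 1,825. DTI: 1,825 ÷ 4,400 = 41.5%, over the 40% base limit.
Reserves = 6,390/365 = 17.5 months ≥ 3
Employment 59 ≥ 6 months
DTI 41.5% is within the 40%–43% exception band; checking compensating factors.
Reserves 17.5 ≥ 8 months; credit score 713 < 740.
Compensating-factor requirement not fully met.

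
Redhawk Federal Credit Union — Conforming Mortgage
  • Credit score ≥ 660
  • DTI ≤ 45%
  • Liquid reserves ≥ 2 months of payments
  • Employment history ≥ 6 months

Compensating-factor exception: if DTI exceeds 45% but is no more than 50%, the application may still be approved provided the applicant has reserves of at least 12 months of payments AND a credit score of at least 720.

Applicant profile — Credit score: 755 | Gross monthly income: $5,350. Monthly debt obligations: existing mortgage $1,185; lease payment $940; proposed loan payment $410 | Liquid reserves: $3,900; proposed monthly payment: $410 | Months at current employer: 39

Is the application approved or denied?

Credit score 755 ≥ 660 (meets base)
Total debts = (1,185 + 940 + 410) = 2,535. DTI: 2,535 ÷ 5,350 = 47.4%, over the 45% base limit.
Reserves: 3,900 ÷ 410 = 9.5 months (meets 2-month minimum)
Employment 39 ≥ 6 months
DTI 47.4% is within the 45%–50% exception band; checking compensating factors.
Override check — reserves: 9.5 mo (short of 12); score: 755 (ok).
Override conditions not both satisfied; exception does not apply.

Denied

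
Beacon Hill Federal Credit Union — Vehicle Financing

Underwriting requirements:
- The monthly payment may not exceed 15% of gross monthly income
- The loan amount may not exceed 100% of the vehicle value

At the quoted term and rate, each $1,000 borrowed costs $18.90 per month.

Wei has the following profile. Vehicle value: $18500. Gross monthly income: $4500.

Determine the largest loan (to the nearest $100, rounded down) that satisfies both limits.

Payment cap: 15% × $4,500 = $675/month.
At $18.90 per $1,000, that supports 675/18.90 × 1,000 ≈ $35,714 → $35,700.
LTV cap: 100% × $18,500 = $18,500 → $18,500.
Binding constraint: loan-to-value.

$18,500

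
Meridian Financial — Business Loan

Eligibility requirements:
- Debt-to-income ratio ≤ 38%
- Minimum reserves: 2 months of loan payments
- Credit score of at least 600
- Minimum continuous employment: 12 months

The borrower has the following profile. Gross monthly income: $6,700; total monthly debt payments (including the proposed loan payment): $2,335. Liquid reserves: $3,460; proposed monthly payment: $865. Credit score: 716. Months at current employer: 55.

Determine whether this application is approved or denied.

Approved

DTI = 2,335/6,700 = 34.9% ≤ 38%
Liquid reserves cover 3,460/865 = 4.0 months — ≥ 2 required
Credit score 716 ≥ 600 (meets)
Employment 55 ≥ 12 months
All criteria satisfied.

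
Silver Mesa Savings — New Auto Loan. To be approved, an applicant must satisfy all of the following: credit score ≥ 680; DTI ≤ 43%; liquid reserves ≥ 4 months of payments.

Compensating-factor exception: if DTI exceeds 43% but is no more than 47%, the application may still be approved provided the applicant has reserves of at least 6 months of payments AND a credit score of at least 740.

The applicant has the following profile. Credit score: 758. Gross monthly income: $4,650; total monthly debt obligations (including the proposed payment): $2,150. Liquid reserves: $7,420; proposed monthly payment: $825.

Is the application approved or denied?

Approved

Credit score 758 ≥ 680 (meets base)
DTI: 2,150 ÷ 4,650 = 46.2%, over the 43% base limit.
Liquid reserves cover 7,420/825 = 9.0 months — ≥ 4 required
DTI 46.2% is within the 43%–47% exception band; checking compensating factors.
Override check — reserves: 9.0 mo (ok); score: 758 (ok).
Both override conditions satisfied; DTI exception granted.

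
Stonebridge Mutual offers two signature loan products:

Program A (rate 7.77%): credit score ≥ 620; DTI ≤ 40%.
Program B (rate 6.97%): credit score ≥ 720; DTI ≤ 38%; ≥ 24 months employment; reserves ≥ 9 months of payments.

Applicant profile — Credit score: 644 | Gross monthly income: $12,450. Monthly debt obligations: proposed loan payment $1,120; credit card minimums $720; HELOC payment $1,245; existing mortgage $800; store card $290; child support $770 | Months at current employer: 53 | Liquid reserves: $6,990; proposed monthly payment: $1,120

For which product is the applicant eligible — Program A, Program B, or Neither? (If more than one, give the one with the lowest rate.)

Total debts = (1,120 + 720 + 1,245 + 800 + 290 + 770) = 4,945; DTI = 4,945/12,450 = 39.7%.
Reserves = 6,990/1,120 = 6.2 months.
Program A: score 644 ≥ 620; DTI 39.7% ≤ 40% → qualifies.
Program B: score 644 < 720; DTI 39.7% > 38%; employment 53 ≥ 24 mo; reserves 6.2 < 9 mo → does not qualify.

Program A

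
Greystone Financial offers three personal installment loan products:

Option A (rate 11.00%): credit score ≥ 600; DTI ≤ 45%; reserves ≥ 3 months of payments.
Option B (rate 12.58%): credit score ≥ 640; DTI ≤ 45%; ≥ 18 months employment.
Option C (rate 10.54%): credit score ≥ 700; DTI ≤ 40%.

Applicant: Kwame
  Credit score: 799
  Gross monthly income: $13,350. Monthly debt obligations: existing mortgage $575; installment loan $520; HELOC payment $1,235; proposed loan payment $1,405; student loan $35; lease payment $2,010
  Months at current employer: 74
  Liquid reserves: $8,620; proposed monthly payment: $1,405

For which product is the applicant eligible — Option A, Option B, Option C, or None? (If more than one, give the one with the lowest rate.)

Total debts = (575 + 520 + 1,235 + 1,405 + 35 + 2,010) = 5,780; DTI = 5,780/13,350 = 43.3%.
Reserves = 8,620/1,405 = 6.1 months.
Option A: score 799 ≥ 600; DTI 43.3% ≤ 45%; reserves 6.1 ≥ 3 mo → qualifies.
Option B: score 799 ≥ 640; DTI 43.3% ≤ 45%; employment 74 ≥ 18 mo → qualifies.
Option C: score 799 ≥ 700; DTI 43.3% > 40% → does not qualify.
Qualifying: Option A, Option B. Lowest rate is 11.00% → Option A.

Option A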